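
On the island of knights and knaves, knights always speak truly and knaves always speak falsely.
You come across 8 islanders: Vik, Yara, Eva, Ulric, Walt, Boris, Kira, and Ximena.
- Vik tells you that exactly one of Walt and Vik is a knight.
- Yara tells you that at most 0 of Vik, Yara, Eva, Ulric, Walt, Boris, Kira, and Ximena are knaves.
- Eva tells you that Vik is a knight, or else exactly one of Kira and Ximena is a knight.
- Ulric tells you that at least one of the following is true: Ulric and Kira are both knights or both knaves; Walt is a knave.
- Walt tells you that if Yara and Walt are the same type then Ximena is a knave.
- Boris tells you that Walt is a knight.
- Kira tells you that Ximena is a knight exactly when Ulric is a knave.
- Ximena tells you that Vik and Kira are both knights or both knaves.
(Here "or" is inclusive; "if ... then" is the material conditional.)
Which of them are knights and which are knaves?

Vik is a knave, Yara is a knave, Eva is a knight, Ulric is a knight, Walt is a knave, Boris is a knave, Kira is a knave, and Ximena is a knight.

As a knave, Vik's statement "exactly one of Walt and Vik is a knight" should be false; it is.
Yara is a knave, so "at most 0 of Vik, Yara, Eva, Ulric, Walt, Boris, Kira, and Ximena are knaves" must be false — and it is.
Since Eva is a knight, "Vik is a knight, or else exactly one of Kira and Ximena is a knight" needs to be True, which holds.
Ulric is a knight; "at least one of the following is true: Ulric and Kira are both knights or both knaves; Walt is a knave" is True, as required.
Walt is a knave, and the claim "if Yara and Walt are the same type then Ximena is a knave" is indeed false.
Since Boris is a knave, "Walt is a knight" needs to be false, which holds.
As a knave, Kira's statement "Ximena is a knight exactly when Ulric is a knave" should be false; it is.
Ximena (knight): "Vik and Kira are both knights or both knaves" — True. ✓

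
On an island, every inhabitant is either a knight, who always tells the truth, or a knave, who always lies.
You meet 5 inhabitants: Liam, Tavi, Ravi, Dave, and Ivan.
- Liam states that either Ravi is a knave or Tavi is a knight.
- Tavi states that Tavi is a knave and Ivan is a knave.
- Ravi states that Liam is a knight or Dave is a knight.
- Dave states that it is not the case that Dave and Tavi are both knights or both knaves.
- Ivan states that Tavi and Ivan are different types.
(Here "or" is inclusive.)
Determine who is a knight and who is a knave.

Liam is a knave; "either Ravi is a knave or Tavi is a knight" is false, as required.
Since Tavi is a knave, "Tavi is a knave and Ivan is a knave" needs to be false, which holds.
Ravi is a knight, so "Liam is a knight or Dave is a knight" must be true — and it is.
Dave is a knight, and the claim "it is not the case that Dave and Tavi are both knights or both knaves" is indeed true.
Ivan is a knight; "Tavi and Ivan are different types" is true, as required.

Liam is a knave, Tavi is a knave, Ravi is a knight, Dave is a knight, and Ivan is a knight.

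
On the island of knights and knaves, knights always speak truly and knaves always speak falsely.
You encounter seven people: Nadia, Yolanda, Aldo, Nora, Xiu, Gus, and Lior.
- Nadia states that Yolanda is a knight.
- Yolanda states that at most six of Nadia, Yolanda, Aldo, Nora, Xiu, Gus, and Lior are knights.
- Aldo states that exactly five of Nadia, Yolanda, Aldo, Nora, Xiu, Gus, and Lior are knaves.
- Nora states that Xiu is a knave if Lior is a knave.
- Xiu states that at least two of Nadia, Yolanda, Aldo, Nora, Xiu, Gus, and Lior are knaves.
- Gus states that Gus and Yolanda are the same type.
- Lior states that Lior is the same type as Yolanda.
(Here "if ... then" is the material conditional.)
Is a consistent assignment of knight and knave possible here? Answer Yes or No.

Yes

One consistent assignment: Nadia=knight, Yolanda=knight, Aldo=knave, Nora=knight, Xiu=knight, Gus=knave, Lior=knight.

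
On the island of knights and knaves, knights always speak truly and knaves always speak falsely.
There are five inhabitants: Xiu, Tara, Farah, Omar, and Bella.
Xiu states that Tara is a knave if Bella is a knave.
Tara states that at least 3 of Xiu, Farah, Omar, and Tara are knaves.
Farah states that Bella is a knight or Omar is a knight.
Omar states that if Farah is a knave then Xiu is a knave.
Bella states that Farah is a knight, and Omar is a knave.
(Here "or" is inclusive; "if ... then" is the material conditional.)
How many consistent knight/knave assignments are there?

1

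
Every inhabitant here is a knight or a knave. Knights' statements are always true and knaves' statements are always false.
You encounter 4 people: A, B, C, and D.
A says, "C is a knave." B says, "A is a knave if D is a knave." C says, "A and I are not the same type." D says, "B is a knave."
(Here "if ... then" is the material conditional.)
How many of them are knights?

The unique consistent assignment is A=knave, B=knight, C=knight, D=knave.
That has 2 knights.

2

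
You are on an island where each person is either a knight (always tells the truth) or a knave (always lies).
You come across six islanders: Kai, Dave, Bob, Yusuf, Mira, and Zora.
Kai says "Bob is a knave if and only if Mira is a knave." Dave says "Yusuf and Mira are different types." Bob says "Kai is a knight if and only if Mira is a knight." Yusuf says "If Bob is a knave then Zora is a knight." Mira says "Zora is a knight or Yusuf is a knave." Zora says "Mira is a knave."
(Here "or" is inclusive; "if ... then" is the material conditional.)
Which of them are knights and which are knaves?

Knights: Dave and Mira. Knaves: Kai, Bob, Yusuf, and Zora.

As a knave, Kai's statement "Bob is a knave if and only if Mira is a knave" should be false; it is.
Dave (knight): "Yusuf and Mira are different types" — True. ✓
Bob is a knave; "Kai is a knight if and only if Mira is a knight" is false, as required.
Yusuf (knave): "if Bob is a knave then Zora is a knight" — false. ✓
Mira is a knight, and the claim "Zora is a knight or Yusuf is a knave" is indeed True.
Zora is a knave, and the claim "Mira is a knave" is indeed false.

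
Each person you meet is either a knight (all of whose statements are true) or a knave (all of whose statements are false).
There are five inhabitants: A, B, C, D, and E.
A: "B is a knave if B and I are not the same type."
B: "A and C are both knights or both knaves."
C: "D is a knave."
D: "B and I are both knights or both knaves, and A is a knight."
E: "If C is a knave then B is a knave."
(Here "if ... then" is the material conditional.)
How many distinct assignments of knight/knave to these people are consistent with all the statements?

Consistent assignments:
  A=knight, B=knight, C=knight, D=knave, E=knight

1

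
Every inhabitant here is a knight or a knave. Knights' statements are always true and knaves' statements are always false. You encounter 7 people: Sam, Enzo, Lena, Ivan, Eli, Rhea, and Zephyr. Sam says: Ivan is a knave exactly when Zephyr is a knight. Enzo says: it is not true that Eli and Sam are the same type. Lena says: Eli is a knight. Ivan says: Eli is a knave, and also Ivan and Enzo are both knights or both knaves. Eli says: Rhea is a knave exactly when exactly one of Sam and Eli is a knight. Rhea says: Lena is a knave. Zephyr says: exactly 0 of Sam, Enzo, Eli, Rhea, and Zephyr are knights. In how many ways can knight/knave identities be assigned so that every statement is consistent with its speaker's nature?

2

Consistent assignments:
  Sam=knight, Enzo=knight, Lena=knave, Ivan=knight, Eli=knave, Rhea=knight, Zephyr=knave
  Sam=knave, Enzo=knight, Lena=knight, Ivan=knave, Eli=knight, Rhea=knave, Zephyr=knave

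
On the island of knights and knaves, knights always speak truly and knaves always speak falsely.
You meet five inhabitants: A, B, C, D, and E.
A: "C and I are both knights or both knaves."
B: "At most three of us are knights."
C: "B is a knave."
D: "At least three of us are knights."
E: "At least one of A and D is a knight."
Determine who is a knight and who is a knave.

A is a knight, and the claim "C and I are both knights or both knaves" is indeed true.
B (knave): "at most three of us are knights" — False. ✓
As a knight, C's statement "B is a knave" should be true; it is.
D is a knight, so "at least three of us are knights" must be true — and it is.
E is a knight, and the claim "at least one of A and D is a knight" is indeed true.

Knights: A, C, D, and E. Knaves: B.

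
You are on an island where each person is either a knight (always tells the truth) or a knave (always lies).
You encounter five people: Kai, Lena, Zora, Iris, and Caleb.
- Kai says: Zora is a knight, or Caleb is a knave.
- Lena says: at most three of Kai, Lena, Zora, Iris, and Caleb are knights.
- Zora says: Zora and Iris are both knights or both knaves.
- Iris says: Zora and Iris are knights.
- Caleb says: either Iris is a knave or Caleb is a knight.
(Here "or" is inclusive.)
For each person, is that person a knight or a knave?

Kai is a knight, Lena is a knave, Zora is a knight, Iris is a knight, and Caleb is a knight.

Kai is a knight; "Zora is a knight, or Caleb is a knave" is true, as required.
Lena is a knave, and the claim "at most three of Kai, Lena, Zora, Iris, and Caleb are knights" is indeed false.
As a knight, Zora's statement "Zora and Iris are both knights or both knaves" should be true; it is.
Iris is a knight, and the claim "Zora and Iris are knights" is indeed true.
Caleb is a knight, and the claim "either Iris is a knave or Caleb is a knight" is indeed true.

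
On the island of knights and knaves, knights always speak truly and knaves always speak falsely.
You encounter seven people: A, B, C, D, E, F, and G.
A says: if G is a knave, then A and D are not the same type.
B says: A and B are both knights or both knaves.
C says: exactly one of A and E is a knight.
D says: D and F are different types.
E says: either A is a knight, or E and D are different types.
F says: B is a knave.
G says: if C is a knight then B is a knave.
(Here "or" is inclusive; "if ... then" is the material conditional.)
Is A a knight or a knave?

Consistent assignments: {A=knight, B=knight, C=knave, D=knight, E=knight, F=knave, G=knight}; {A=knight, B=knight, C=knave, D=knave, E=knight, F=knave, G=knight}
In every consistent assignment, A is a knight.

A is a knight.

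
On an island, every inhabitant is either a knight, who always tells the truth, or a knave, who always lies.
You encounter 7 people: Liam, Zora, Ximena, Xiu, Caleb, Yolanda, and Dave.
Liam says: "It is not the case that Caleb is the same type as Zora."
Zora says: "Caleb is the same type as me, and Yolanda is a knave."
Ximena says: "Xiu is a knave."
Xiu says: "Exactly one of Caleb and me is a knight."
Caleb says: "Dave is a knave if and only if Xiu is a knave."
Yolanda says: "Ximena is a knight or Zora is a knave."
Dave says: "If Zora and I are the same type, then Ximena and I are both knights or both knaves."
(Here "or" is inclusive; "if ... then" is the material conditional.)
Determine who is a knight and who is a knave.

Liam (knave): "it is not the case that Caleb is the same type as Zora" — false. ✓
Zora (knave): "Caleb is the same type as me, and Yolanda is a knave" — false. ✓
Ximena is a knight; "Xiu is a knave" is True, as required.
Since Xiu is a knave, "exactly one of Caleb and me is a knight" needs to be false, which holds.
Caleb is a knave, and the claim "Dave is a knave if and only if Xiu is a knave" is indeed false.
Yolanda is a knight; "Ximena is a knight or Zora is a knave" is True, as required.
Dave is a knight, so "if Zora and I are the same type, then Ximena and I are both knights or both knaves" must be True — and it is.

Liam is a knave, Zora is a knave, Ximena is a knight, Xiu is a knave, Caleb is a knave, Yolanda is a knight, and Dave is a knight.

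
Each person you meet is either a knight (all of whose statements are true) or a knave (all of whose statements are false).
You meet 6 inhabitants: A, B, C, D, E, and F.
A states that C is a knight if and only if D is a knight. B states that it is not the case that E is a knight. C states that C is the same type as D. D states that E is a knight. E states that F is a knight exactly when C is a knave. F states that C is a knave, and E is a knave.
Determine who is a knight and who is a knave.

A is a knight, B is a knave, C is a knight, D is a knight, E is a knight, and F is a knave.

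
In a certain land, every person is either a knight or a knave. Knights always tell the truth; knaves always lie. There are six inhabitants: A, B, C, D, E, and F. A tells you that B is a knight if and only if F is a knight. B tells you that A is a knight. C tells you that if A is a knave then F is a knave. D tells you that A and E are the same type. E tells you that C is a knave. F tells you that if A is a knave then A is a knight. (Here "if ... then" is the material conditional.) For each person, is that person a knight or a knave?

A (knight): "B is a knight if and only if F is a knight" — True. ✓
Since B is a knight, "A is a knight" needs to be True, which holds.
As a knight, C's statement "if A is a knave then F is a knave" should be True; it is.
D is a knave; "A and E are the same type" is False, as required.
E (knave): "C is a knave" — False. ✓
F is a knight; "if A is a knave then A is a knight" is True, as required.

A is a knight, B is a knight, C is a knight, D is a knave, E is a knave, and F is a knight.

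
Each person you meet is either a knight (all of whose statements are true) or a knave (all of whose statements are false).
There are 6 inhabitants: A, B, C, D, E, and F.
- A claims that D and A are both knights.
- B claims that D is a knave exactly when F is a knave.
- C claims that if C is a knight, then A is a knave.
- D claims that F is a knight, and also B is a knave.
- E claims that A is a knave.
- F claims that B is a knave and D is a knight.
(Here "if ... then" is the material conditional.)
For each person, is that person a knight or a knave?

Since A is a knave, "D and A are both knights" needs to be false, which holds.
As a knight, B's statement "D is a knave exactly when F is a knave" should be true; it is.
C is a knight, and the claim "if C is a knight, then A is a knave" is indeed true.
D is a knave; "F is a knight, and also B is a knave" is false, as required.
E (knight): "A is a knave" — true. ✓
F is a knave, so "B is a knave and D is a knight" must be false — and it is.

Knights: B, C, and E. Knaves: A, D, and F.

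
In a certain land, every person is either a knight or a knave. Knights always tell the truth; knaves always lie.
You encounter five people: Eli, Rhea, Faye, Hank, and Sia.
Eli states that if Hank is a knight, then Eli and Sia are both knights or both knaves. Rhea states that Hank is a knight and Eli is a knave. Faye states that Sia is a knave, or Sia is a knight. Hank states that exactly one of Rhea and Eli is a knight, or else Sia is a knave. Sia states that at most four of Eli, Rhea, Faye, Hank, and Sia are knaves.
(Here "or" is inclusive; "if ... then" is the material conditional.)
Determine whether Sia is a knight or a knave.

Sia is a knight.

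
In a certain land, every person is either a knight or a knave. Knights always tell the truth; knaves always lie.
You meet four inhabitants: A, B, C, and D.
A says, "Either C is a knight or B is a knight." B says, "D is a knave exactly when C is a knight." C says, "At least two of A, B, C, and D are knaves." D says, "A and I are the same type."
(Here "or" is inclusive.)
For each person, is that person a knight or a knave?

A is a knight, B is a knight, C is a knave, and D is a knight.

A is a knight; "either C is a knight or B is a knight" is true, as required.
B is a knight, so "D is a knave exactly when C is a knight" must be true — and it is.
C is a knave; "at least two of A, B, C, and D are knaves" is False, as required.
D is a knight, and the claim "A and I are the same type" is indeed true.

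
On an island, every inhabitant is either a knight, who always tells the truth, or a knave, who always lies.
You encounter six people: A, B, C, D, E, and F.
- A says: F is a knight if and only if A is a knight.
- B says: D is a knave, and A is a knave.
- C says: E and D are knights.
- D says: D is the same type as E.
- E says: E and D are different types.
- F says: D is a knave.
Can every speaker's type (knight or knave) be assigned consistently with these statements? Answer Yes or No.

Yes

One consistent assignment: A=knight, B=knave, C=knave, D=knave, E=knight, F=knight.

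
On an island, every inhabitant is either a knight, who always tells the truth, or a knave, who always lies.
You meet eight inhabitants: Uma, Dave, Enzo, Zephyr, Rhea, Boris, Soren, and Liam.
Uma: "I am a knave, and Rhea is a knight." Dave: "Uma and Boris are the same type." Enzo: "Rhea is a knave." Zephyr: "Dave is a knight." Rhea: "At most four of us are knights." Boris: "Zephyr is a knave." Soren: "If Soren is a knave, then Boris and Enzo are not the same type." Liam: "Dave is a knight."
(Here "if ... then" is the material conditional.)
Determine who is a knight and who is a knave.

Uma is a knave; "I am a knave, and Rhea is a knight" is false, as required.
Dave is a knight; "Uma and Boris are the same type" is true, as required.
Enzo is a knight, so "Rhea is a knave" must be true — and it is.
Zephyr (knight): "Dave is a knight" — true. ✓
Rhea is a knave, and the claim "at most four of us are knights" is indeed false.
Boris is a knave, and the claim "Zephyr is a knave" is indeed false.
Soren is a knight, and the claim "if Soren is a knave, then Boris and Enzo are not the same type" is indeed true.
As a knight, Liam's statement "Dave is a knight" should be true; it is.

Knights: Dave, Enzo, Zephyr, Soren, and Liam. Knaves: Uma, Rhea, and Boris.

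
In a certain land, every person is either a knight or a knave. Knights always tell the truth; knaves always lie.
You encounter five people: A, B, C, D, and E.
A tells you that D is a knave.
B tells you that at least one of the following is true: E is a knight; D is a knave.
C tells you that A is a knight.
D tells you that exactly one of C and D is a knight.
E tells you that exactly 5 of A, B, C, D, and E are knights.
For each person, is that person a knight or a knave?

A is a knave, B is a knave, C is a knave, D is a knight, and E is a knave.

A is a knave, so "D is a knave" must be false — and it is.
B (knave): "at least one of the following is true: E is a knight; D is a knave" — false. ✓
Since C is a knave, "A is a knight" needs to be false, which holds.
Since D is a knight, "exactly one of C and D is a knight" needs to be true, which holds.
E is a knave; "exactly 5 of A, B, C, D, and E are knights" is false, as required.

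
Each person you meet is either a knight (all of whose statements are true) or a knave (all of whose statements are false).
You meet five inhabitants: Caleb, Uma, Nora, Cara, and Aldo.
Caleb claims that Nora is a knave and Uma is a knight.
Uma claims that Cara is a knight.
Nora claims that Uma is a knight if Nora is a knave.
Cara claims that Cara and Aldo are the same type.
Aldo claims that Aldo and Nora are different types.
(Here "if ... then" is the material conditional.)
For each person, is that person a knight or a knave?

Knights: Aldo. Knaves: Caleb, Uma, Nora, and Cara.

Since Caleb is a knave, "Nora is a knave and Uma is a knight" needs to be False, which holds.
Uma is a knave; "Cara is a knight" is False, as required.
Nora is a knave; "Uma is a knight if Nora is a knave" is False, as required.
Cara (knave): "Cara and Aldo are the same type" — False. ✓
Since Aldo is a knight, "Aldo and Nora are different types" needs to be true, which holds.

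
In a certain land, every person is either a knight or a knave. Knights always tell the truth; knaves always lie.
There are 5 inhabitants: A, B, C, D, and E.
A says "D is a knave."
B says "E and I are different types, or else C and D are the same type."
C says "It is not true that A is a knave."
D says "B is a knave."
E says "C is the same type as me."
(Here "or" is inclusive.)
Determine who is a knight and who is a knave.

Knights: A, B, and C. Knaves: D and E.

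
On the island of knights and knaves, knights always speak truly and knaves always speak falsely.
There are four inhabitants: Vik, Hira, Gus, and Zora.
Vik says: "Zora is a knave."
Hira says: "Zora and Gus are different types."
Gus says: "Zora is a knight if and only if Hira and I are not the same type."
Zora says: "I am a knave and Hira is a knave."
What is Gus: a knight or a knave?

Gus is a knight.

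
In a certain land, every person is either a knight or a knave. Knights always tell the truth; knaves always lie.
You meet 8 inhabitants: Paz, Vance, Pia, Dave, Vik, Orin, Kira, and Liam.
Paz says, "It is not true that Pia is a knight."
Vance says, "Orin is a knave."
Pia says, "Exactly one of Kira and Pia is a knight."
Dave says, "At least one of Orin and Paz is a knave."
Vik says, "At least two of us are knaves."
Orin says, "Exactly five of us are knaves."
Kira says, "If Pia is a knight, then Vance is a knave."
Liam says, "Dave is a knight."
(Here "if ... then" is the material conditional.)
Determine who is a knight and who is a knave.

Paz is a knave, Vance is a knight, Pia is a knight, Dave is a knight, Vik is a knight, Orin is a knave, Kira is a knave, and Liam is a knight.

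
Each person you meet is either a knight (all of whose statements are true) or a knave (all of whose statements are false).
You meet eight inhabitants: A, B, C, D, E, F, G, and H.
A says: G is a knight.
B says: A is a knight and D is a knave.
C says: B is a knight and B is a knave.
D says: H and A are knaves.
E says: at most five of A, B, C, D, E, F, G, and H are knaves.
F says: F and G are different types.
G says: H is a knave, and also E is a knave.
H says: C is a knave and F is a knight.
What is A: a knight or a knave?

A is a knave.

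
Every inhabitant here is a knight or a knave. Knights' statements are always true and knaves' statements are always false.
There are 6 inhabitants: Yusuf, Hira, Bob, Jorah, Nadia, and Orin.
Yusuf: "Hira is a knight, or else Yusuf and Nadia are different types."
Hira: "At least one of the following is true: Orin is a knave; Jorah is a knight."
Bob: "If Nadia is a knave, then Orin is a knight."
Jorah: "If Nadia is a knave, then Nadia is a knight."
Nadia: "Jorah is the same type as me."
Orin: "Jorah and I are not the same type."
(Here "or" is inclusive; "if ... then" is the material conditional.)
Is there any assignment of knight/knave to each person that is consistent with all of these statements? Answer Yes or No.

No

Checking all 64 assignments, each has at least one speaker whose statement's truth value contradicts their type.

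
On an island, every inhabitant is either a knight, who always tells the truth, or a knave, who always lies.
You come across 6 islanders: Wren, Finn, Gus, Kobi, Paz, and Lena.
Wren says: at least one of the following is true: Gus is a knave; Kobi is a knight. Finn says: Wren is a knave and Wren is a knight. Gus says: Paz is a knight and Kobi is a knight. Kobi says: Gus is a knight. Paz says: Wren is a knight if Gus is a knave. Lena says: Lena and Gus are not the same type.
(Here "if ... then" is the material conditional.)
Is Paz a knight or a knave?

Paz is a knight.

Consistent assignments: {Wren=knight, Finn=knave, Gus=knave, Kobi=knave, Paz=knight, Lena=knight}; {Wren=knight, Finn=knave, Gus=knave, Kobi=knave, Paz=knight, Lena=knave}
In every consistent assignment, Paz is a knight.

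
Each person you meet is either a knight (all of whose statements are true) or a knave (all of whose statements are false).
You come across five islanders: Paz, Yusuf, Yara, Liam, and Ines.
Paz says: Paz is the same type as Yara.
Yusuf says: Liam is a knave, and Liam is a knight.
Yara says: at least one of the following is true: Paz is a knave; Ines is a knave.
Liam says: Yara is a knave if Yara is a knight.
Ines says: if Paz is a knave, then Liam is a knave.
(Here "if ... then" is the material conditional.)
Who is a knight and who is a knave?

Paz is a knave, Yusuf is a knave, Yara is a knight, Liam is a knave, and Ines is a knight.

Suppose Paz is a knight. Then Paz's statement "Paz is the same type as Yara" would have to be true. Checking the 16 ways to assign the others, none is consistent with every speaker.
(For instance, with Yusuf=knave, Yara=knight, Liam=knave, Ines=knight, Yara's claim "at least one of the following is true: Paz is a knave; Ines is a knave" comes out false where it would need to be true.)
So Paz must be a knave, making "Paz is the same type as Yara" false. Taking Paz=knave, Yusuf=knave, Yara=knight, Liam=knave, Ines=knight, each remaining statement checks out:
  Yusuf (knave): "Liam is a knave, and Liam is a knight" — false. ✓
  Yara (knight): "at least one of the following is true: Paz is a knave; Ines is a knave" — true. ✓
  Liam (knave): "Yara is a knave if Yara is a knight" — false. ✓
  Ines (knight): "if Paz is a knave, then Liam is a knave" — true. ✓
This is the unique consistent assignment.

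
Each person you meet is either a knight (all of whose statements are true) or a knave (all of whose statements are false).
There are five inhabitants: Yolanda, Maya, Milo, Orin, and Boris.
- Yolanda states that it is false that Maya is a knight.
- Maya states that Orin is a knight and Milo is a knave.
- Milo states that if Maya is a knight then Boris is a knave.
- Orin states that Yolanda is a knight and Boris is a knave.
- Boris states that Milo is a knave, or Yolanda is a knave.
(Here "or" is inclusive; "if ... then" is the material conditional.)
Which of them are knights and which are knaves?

Yolanda is a knight, Maya is a knave, Milo is a knight, Orin is a knight, and Boris is a knave.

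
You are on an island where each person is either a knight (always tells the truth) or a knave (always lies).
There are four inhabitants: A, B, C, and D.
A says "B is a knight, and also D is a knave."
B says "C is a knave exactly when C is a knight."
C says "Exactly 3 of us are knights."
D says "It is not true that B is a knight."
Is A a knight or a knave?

A is a knave.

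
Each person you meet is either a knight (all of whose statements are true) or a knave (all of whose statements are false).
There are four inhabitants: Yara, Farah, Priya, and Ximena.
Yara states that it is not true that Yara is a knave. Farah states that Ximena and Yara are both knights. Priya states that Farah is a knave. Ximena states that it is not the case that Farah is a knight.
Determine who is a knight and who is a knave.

Yara is a knave, Farah is a knave, Priya is a knight, and Ximena is a knight.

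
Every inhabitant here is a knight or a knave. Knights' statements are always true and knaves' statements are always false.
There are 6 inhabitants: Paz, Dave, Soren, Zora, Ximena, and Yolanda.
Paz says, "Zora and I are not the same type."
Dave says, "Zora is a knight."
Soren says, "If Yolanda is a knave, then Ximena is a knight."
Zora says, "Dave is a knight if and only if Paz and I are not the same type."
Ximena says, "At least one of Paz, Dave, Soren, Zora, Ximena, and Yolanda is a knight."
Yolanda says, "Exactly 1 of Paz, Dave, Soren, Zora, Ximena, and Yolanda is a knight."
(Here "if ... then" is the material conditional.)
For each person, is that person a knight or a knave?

Paz (knight): "Zora and I are not the same type" — true. ✓
Dave is a knave; "Zora is a knight" is false, as required.
Soren is a knight; "if Yolanda is a knave, then Ximena is a knight" is true, as required.
Zora (knave): "Dave is a knight if and only if Paz and I are not the same type" — false. ✓
Ximena (knight): "at least one of Paz, Dave, Soren, Zora, Ximena, and Yolanda is a knight" — true. ✓
As a knave, Yolanda's statement "exactly 1 of Paz, Dave, Soren, Zora, Ximena, and Yolanda is a knight" should be false; it is.

Knights: Paz, Soren, and Ximena. Knaves: Dave, Zora, and Yolanda.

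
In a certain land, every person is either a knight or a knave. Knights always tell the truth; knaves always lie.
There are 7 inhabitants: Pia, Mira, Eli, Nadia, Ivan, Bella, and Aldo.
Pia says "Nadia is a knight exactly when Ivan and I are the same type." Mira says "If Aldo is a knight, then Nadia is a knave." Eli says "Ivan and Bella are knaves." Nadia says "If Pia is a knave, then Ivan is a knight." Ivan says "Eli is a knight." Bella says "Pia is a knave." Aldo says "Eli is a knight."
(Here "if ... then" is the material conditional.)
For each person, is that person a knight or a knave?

Pia is a knave, so "Nadia is a knight exactly when Ivan and I are the same type" must be false — and it is.
Mira (knight): "if Aldo is a knight, then Nadia is a knave" — true. ✓
As a knave, Eli's statement "Ivan and Bella are knaves" should be false; it is.
Nadia is a knave; "if Pia is a knave, then Ivan is a knight" is false, as required.
Ivan (knave): "Eli is a knight" — false. ✓
As a knight, Bella's statement "Pia is a knave" should be true; it is.
Aldo is a knave, and the claim "Eli is a knight" is indeed false.

Knights: Mira and Bella. Knaves: Pia, Eli, Nadia, Ivan, and Aldo.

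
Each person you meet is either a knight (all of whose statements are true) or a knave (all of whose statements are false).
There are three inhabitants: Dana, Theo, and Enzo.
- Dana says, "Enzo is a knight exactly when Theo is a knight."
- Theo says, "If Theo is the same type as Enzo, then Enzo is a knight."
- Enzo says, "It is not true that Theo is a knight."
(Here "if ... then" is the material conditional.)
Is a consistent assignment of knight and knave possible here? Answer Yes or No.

One consistent assignment: Dana=knave, Theo=knight, Enzo=knave.

Yes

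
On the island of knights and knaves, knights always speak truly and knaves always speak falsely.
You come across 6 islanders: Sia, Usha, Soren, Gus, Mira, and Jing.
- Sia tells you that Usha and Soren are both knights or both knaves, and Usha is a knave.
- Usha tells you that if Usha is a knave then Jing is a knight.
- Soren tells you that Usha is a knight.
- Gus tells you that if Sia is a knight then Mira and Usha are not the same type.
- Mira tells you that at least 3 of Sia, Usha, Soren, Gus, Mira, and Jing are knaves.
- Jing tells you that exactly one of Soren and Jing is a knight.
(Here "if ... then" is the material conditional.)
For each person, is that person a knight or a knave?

Knights: Sia, Gus, and Mira. Knaves: Usha, Soren, and Jing.

As a knight, Sia's statement "Usha and Soren are both knights or both knaves, and Usha is a knave" should be True; it is.
As a knave, Usha's statement "if Usha is a knave then Jing is a knight" should be False; it is.
As a knave, Soren's statement "Usha is a knight" should be False; it is.
Gus is a knight, so "if Sia is a knight then Mira and Usha are not the same type" must be True — and it is.
As a knight, Mira's statement "at least 3 of Sia, Usha, Soren, Gus, Mira, and Jing are knaves" should be True; it is.
Jing is a knave; "exactly one of Soren and Jing is a knight" is False, as required.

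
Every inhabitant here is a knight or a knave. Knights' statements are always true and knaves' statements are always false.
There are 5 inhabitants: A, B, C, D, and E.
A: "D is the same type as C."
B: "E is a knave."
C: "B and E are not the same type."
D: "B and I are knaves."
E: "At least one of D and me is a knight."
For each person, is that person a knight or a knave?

Knights: B and C. Knaves: A, D, and E.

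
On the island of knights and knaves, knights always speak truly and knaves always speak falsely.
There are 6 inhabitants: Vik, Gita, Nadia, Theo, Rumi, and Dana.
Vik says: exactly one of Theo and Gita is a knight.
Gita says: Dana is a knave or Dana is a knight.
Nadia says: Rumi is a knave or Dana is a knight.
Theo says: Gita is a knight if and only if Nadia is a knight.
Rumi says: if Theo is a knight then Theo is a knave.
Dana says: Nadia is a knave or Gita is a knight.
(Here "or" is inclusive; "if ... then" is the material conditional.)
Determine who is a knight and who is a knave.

Vik is a knave, Gita is a knight, Nadia is a knight, Theo is a knight, Rumi is a knave, and Dana is a knight.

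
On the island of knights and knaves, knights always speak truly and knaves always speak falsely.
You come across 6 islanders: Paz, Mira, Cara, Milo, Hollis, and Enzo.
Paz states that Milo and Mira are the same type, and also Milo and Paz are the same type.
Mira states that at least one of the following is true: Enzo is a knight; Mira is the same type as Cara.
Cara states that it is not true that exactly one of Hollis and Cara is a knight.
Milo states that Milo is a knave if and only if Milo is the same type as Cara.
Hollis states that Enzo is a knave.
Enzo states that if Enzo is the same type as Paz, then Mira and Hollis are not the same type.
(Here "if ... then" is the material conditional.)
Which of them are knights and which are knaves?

Paz is a knave, Mira is a knight, Cara is a knight, Milo is a knave, Hollis is a knight, and Enzo is a knave.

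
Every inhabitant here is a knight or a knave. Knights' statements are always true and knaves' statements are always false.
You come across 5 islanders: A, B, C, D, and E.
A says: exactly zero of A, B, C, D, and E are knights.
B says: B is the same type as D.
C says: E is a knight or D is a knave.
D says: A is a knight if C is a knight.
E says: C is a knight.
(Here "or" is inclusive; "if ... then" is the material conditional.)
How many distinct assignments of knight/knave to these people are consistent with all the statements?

2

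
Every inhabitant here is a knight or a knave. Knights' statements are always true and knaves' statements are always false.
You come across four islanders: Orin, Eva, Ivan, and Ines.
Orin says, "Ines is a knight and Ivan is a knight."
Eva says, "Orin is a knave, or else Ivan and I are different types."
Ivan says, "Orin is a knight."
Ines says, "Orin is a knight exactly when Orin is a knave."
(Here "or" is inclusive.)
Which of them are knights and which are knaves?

Orin (knave): "Ines is a knight and Ivan is a knight" — false. ✓
As a knight, Eva's statement "Orin is a knave, or else Ivan and I are different types" should be true; it is.
Ivan is a knave, so "Orin is a knight" must be false — and it is.
Since Ines is a knave, "Orin is a knight exactly when Orin is a knave" needs to be false, which holds.

Orin is a knave, Eva is a knight, Ivan is a knave, and Ines is a knave.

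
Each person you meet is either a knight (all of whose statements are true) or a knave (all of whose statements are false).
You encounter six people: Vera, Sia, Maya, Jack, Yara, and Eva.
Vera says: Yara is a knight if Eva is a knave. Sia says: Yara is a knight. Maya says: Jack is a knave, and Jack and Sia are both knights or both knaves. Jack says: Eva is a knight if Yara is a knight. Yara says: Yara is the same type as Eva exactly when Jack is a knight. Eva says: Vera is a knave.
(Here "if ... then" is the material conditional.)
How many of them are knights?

The unique consistent assignment is Vera=knight, Sia=knight, Maya=knave, Jack=knave, Yara=knight, Eva=knave.
That has 3 knights.

3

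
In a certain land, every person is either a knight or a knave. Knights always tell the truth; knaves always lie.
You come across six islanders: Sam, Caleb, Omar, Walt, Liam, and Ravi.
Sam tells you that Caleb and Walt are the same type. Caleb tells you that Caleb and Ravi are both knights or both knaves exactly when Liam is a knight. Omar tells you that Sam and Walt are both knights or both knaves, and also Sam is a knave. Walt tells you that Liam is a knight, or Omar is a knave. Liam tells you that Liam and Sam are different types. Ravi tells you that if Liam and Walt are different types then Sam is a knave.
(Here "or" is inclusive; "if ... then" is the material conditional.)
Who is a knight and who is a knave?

Sam is a knave, Caleb is a knave, Omar is a knave, Walt is a knight, Liam is a knight, and Ravi is a knight.

Since Sam is a knave, "Caleb and Walt are the same type" needs to be false, which holds.
Caleb (knave): "Caleb and Ravi are both knights or both knaves exactly when Liam is a knight" — false. ✓
Omar is a knave, so "Sam and Walt are both knights or both knaves, and also Sam is a knave" must be false — and it is.
Walt is a knight, and the claim "Liam is a knight, or Omar is a knave" is indeed True.
Liam is a knight, so "Liam and Sam are different types" must be True — and it is.
Ravi is a knight, so "if Liam and Walt are different types then Sam is a knave" must be True — and it is.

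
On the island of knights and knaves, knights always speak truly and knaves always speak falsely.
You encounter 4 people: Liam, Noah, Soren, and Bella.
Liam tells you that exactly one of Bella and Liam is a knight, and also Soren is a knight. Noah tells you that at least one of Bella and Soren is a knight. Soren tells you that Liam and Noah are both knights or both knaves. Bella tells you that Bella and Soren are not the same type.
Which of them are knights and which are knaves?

Liam is a knave, Noah is a knight, Soren is a knave, and Bella is a knight.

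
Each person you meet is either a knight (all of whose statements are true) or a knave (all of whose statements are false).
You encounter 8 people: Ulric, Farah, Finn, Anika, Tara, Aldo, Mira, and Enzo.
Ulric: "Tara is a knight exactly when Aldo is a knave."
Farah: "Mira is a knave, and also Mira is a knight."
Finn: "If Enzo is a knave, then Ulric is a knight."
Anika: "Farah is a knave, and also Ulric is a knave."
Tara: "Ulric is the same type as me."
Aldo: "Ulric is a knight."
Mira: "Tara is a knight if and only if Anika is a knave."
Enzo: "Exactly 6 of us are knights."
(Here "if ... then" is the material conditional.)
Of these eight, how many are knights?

3

The unique consistent assignment is Ulric=knight, Farah=knave, Finn=knight, Anika=knave, Tara=knave, Aldo=knight, Mira=knave, Enzo=knave.
That has 3 knights.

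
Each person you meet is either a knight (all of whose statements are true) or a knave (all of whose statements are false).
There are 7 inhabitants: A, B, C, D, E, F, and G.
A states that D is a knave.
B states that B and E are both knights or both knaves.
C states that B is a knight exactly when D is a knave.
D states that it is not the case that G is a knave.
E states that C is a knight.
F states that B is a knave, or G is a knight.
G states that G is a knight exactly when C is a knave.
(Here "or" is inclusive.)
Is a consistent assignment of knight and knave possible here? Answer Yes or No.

No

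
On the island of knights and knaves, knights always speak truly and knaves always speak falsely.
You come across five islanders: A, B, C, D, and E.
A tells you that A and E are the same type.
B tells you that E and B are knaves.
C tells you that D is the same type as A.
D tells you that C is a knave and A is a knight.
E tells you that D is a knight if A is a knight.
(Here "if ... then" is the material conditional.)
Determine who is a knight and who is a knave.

Since A is a knave, "A and E are the same type" needs to be false, which holds.
B is a knave; "E and B are knaves" is false, as required.
C is a knight, and the claim "D is the same type as A" is indeed True.
D is a knave, and the claim "C is a knave and A is a knight" is indeed false.
As a knight, E's statement "D is a knight if A is a knight" should be True; it is.

A is a knave, B is a knave, C is a knight, D is a knave, and E is a knight.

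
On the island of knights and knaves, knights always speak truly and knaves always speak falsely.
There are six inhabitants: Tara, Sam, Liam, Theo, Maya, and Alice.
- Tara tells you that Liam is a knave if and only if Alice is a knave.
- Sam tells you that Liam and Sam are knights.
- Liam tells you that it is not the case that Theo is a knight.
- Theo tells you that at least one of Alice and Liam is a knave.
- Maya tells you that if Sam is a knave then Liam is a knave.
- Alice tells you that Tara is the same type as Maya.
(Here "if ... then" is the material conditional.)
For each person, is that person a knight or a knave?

Tara is a knight, and the claim "Liam is a knave if and only if Alice is a knave" is indeed true.
Sam is a knight, and the claim "Liam and Sam are knights" is indeed true.
Liam is a knight; "it is not the case that Theo is a knight" is true, as required.
Theo (knave): "at least one of Alice and Liam is a knave" — False. ✓
Maya (knight): "if Sam is a knave then Liam is a knave" — true. ✓
Since Alice is a knight, "Tara is the same type as Maya" needs to be true, which holds.

Tara is a knight, Sam is a knight, Liam is a knight, Theo is a knave, Maya is a knight, and Alice is a knight.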